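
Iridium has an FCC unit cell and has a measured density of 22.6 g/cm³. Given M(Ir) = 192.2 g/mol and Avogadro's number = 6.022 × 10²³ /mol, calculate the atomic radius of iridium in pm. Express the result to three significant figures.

For an FCC cell (Z = 4), a³ = Z·M/(N_A·ρ) = 4 × 192.2 / (6.022 × 10²³ × 22.60) = 5.649 × 10^-23 cm³, so a = 3.837 × 10^-8 cm = 383.7 pm.
Atoms touch along the face diagonal, so √2·a = 4r, so r = 0.3536 × a = 136 pm.

136 pm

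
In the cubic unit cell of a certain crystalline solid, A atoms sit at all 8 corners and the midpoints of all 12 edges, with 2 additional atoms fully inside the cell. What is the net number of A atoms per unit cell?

6

Corner atoms are shared by 8 cells (1/8 each), edge atoms by 4 (1/4 each), interior atoms are unshared.
Net atoms = 8 × 1/8 + 12 × 1/4 + 2 = 1 + 3 + 2 = 6.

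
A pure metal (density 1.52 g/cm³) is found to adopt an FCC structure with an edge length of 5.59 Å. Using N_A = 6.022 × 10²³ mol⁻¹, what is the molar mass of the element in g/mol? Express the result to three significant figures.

40.0 g/mol

An FCC cell has Z = 4 atoms; a = 5.590 × 10^-8 cm.
M = ρ·N_A·a³/Z = 1.52 × 6.022 × 10²³ × 1.747 × 10^-22 / 4 = 40.0 g/mol.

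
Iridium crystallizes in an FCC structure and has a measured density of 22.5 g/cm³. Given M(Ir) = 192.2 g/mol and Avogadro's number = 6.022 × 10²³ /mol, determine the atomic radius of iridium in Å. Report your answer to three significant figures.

For an FCC cell (Z = 4), a³ = Z·M/(N_A·ρ) = 4 × 192.2 / (6.022 × 10²³ × 22.50) = 5.674 × 10^-23 cm³, so a = 3.843 × 10^-8 cm = 3.843 Å.
Atoms touch along the face diagonal, so √2·a = 4r, so r = 0.3536 × a = 1.36 Å.

1.36 Å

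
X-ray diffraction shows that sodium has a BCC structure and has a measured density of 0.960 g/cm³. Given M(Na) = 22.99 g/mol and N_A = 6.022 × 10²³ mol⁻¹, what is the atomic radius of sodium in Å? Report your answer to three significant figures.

For a BCC cell (Z = 2), a³ = Z·M/(N_A·ρ) = 2 × 22.99 / (6.022 × 10²³ × 0.9600) = 7.953 × 10^-23 cm³, so a = 4.301 × 10^-8 cm = 4.301 Å.
Atoms touch along the body diagonal, so √3·a = 4r, so r = 0.4330 × a = 1.86 Å.

1.86 Å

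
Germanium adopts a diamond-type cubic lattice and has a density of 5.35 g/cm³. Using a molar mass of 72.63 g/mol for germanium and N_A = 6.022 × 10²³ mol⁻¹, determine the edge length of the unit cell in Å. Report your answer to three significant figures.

With Z = 8 atoms per diamond cubic cell, a³ = Z·M/(N_A·ρ) = 8 × 72.63 / (6.022 × 10²³ × 5.350 g/cm³) = 1.803 × 10^-22 cm³.
a = (1.803 × 10^-22)^(1/3) = 5.650 × 10^-8 cm = 5.65 Å.

5.65 Å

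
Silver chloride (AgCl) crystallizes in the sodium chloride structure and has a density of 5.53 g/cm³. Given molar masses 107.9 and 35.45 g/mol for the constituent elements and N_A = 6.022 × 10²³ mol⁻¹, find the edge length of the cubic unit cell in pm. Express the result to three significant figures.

M(AgCl) = 143.35 g/mol; Z = 4 formula units per cell.
a³ = Z·M/(N_A·ρ) = 4 × 143.35 / (6.022 × 10²³ × 5.53) = 1.722 × 10^-22 cm³, so a = 5.563 × 10^-8 cm = 556 pm.

556 pm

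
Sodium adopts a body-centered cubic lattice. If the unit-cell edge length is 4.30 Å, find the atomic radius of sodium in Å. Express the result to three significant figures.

In a BCC lattice, atoms touch along the body diagonal, so √3·a = 4r.
r = √3·a/4 = 1.7321 × 4.30 / 4 = 1.86 Å.

1.86 Å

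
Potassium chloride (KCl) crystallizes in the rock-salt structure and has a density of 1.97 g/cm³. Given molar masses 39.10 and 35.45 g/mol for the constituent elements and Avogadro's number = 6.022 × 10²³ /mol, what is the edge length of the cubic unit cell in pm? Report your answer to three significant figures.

631 pm

M(KCl) = 74.55 g/mol; Z = 4 formula units per cell.
a³ = Z·M/(N_A·ρ) = 4 × 74.55 / (6.022 × 10²³ × 1.97) = 2.514 × 10^-22 cm³, so a = 6.311 × 10^-8 cm = 631 pm.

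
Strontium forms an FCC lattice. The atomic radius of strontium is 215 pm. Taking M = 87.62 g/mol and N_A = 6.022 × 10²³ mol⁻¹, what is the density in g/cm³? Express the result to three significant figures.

In an FCC lattice, atoms touch along the face diagonal, so √2·a = 4r, giving a = 608.1 pm = 6.081 × 10^-8 cm.
With Z = 4, ρ = Z·M/(N_A·a³) = 4 × 87.62 / (6.022 × 10²³ × 2.249 × 10^-22) = 2.588 g/cm³.

2.59 g/cm³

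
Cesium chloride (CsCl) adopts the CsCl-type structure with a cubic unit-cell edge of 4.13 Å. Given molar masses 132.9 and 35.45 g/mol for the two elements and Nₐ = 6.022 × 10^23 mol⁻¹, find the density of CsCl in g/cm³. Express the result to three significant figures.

The CsCl-type structure contains Z = 1 formula unit per cell; M(CsCl) = 132.9 + 35.45 = 168.35 g/mol.
a³ = (4.130 × 10^-8 cm)³ = 7.044 × 10^-23 cm³.
ρ = 1 × 168.35 / (6.022 × 10²³ × 7.044 × 10^-23) = 3.968 g/cm³.

3.97 g/cm³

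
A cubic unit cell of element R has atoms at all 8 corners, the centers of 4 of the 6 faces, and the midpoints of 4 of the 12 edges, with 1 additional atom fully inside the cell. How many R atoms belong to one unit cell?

5

Corner atoms are shared by 8 cells (1/8 each), face atoms by 2 (1/2 each), edge atoms by 4 (1/4 each), interior atoms are unshared.
Net atoms = 8 × 1/8 + 4 × 1/2 + 4 × 1/4 + 1 = 1 + 2 + 1 + 1 = 5.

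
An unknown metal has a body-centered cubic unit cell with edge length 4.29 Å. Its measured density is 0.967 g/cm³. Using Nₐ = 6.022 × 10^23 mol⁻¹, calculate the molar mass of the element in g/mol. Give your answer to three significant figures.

A BCC cell has Z = 2 atoms; a = 4.290 × 10^-8 cm.
M = ρ·N_A·a³/Z = 0.967 × 6.022 × 10²³ × 7.895 × 10^-23 / 2 = 23.0 g/mol.

23.0 g/mol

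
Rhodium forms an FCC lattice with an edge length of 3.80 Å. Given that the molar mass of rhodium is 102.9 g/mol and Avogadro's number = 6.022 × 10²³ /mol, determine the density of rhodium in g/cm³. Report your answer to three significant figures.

12.5 g/cm³

An FCC unit cell contains Z = 4 atoms.
Cell volume: a³ = (3.80 Å)³ = (3.800 × 10^-8 cm)³ = 5.487 × 10^-23 cm³.
ρ = Z·M/(N_A·a³) = 4 × 102.9 / (6.022 × 10²³ × 5.487 × 10^-23) = 12.46 g/cm³.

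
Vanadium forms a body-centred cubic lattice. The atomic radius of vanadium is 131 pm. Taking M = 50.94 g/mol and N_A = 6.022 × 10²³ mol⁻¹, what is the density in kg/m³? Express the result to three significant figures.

In a BCC lattice, atoms touch along the body diagonal, so √3·a = 4r, giving a = 302.5 pm = 3.025 × 10^-8 cm.
With Z = 2, ρ = Z·M/(N_A·a³) = 2 × 50.94 / (6.022 × 10²³ × 2.769 × 10^-23) = 6.110 g/cm³ = 6110 kg/m³.

6110 kg/m³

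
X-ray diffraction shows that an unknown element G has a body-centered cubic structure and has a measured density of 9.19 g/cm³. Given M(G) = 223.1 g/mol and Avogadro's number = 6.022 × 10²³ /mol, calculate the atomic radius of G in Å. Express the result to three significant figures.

1.87 Å

For a BCC cell (Z = 2), a³ = Z·M/(N_A·ρ) = 2 × 223.1 / (6.022 × 10²³ × 9.190) = 8.063 × 10^-23 cm³, so a = 4.320 × 10^-8 cm = 4.320 Å.
Atoms touch along the body diagonal, so √3·a = 4r, so r = 0.4330 × a = 1.87 Å.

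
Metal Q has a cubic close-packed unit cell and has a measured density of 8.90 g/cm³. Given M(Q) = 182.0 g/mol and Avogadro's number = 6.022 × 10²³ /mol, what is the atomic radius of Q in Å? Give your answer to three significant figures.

1.82 Å

For an FCC cell (Z = 4), a³ = Z·M/(N_A·ρ) = 4 × 182.0 / (6.022 × 10²³ × 8.900) = 1.358 × 10^-22 cm³, so a = 5.140 × 10^-8 cm = 5.140 Å.
Atoms touch along the face diagonal, so √2·a = 4r, so r = 0.3536 × a = 1.82 Å.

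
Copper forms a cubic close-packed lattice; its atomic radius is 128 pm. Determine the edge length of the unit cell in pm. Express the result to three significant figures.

362 pm

In an FCC lattice, atoms touch along the face diagonal, so √2·a = 4r.
a = 4r/√2 = 4 × 128 / 1.4142 = 362 pm.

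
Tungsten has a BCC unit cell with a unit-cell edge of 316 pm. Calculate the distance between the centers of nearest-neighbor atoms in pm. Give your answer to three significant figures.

274 pm

In a BCC structure, atoms touch along the body diagonal, so √3·a = 4r; the nearest-neighbor distance equals 2r = 0.8660·a.
d = 0.8660 × 316 = 274 pm.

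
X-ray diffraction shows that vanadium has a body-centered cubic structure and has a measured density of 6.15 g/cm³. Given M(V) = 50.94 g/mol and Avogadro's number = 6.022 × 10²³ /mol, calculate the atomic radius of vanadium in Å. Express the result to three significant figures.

1.31 Å

For a BCC cell (Z = 2), a³ = Z·M/(N_A·ρ) = 2 × 50.94 / (6.022 × 10²³ × 6.150) = 2.751 × 10^-23 cm³, so a = 3.019 × 10^-8 cm = 3.019 Å.
Atoms touch along the body diagonal, so √3·a = 4r, so r = 0.4330 × a = 1.31 Å.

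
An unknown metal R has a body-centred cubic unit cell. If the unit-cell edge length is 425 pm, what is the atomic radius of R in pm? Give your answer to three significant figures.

184 pm

In a BCC lattice, atoms touch along the body diagonal, so √3·a = 4r.
r = √3·a/4 = 1.7321 × 425 / 4 = 184 pm.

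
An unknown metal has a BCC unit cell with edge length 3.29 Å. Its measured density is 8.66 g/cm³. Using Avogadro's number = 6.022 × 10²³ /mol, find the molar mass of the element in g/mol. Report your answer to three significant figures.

92.9 g/mol

A BCC cell has Z = 2 atoms; a = 3.290 × 10^-8 cm.
M = ρ·N_A·a³/Z = 8.66 × 6.022 × 10²³ × 3.561 × 10^-23 / 2 = 92.9 g/mol.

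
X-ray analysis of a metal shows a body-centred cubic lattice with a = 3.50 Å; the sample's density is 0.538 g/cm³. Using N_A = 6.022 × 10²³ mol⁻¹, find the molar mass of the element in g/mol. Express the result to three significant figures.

6.95 g/mol

A BCC cell has Z = 2 atoms; a = 3.500 × 10^-8 cm.
M = ρ·N_A·a³/Z = 0.538 × 6.022 × 10²³ × 4.288 × 10^-23 / 2 = 6.95 g/mol.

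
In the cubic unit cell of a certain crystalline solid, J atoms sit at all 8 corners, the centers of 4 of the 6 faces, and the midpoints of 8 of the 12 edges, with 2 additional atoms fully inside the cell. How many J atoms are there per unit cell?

7

Corner atoms are shared by 8 cells (1/8 each), face atoms by 2 (1/2 each), edge atoms by 4 (1/4 each), interior atoms are unshared.
Net atoms = 8 × 1/8 + 4 × 1/2 + 8 × 1/4 + 2 = 1 + 2 + 2 + 2 = 7.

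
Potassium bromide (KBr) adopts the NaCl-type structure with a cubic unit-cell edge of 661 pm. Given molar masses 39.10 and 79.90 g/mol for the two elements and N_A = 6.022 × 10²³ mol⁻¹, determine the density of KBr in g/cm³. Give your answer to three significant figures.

The NaCl-type structure contains Z = 4 formula units per cell; M(KBr) = 39.10 + 79.90 = 119.0 g/mol.
a³ = (6.610 × 10^-8 cm)³ = 2.888 × 10^-22 cm³.
ρ = 4 × 119.0 / (6.022 × 10²³ × 2.888 × 10^-22) = 2.737 g/cm³.

2.74 g/cm³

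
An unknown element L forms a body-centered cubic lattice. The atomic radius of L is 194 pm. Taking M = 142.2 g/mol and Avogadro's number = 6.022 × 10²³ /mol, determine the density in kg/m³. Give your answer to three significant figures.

5250 kg/m³

In a BCC lattice, atoms touch along the body diagonal, so √3·a = 4r, giving a = 448.0 pm = 4.480 × 10^-8 cm.
With Z = 2, ρ = Z·M/(N_A·a³) = 2 × 142.2 / (6.022 × 10²³ × 8.993 × 10^-23) = 5.252 g/cm³ = 5250 kg/m³.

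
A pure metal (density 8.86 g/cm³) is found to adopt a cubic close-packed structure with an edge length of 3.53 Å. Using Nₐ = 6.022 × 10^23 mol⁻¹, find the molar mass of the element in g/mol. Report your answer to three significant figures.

An FCC cell has Z = 4 atoms; a = 3.530 × 10^-8 cm.
M = ρ·N_A·a³/Z = 8.86 × 6.022 × 10²³ × 4.399 × 10^-23 / 4 = 58.7 g/mol.

58.7 g/mol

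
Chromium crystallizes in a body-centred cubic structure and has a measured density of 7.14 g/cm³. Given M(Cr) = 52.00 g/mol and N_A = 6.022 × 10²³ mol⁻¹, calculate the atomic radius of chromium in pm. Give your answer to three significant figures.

125 pm

For a BCC cell (Z = 2), a³ = Z·M/(N_A·ρ) = 2 × 52.00 / (6.022 × 10²³ × 7.140) = 2.419 × 10^-23 cm³, so a = 2.892 × 10^-8 cm = 289.2 pm.
Atoms touch along the body diagonal, so √3·a = 4r, so r = 0.4330 × a = 125 pm.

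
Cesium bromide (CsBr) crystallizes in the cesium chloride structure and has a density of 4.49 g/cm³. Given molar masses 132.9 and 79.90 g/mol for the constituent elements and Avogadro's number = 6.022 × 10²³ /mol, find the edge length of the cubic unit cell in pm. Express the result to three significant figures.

429 pm

M(CsBr) = 212.8 g/mol; Z = 1 formula unit per cell.
a³ = Z·M/(N_A·ρ) = 1 × 212.8 / (6.022 × 10²³ × 4.49) = 7.870 × 10^-23 cm³, so a = 4.285 × 10^-8 cm = 429 pm.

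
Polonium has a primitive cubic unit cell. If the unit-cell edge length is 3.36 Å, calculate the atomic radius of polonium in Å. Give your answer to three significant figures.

In a simple cubic lattice, atoms touch along the cell edge, so a = 2r.
r = a/2 = 3.36/2 = 1.68 Å.

1.68 Å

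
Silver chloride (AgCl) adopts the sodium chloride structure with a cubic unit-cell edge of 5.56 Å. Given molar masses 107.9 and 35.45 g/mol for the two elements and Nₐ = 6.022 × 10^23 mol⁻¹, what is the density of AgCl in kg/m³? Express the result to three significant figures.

5540 kg/m³

The sodium chloride structure contains Z = 4 formula units per cell; M(AgCl) = 107.9 + 35.45 = 143.35 g/mol.
a³ = (5.560 × 10^-8 cm)³ = 1.719 × 10^-22 cm³.
ρ = 4 × 143.35 / (6.022 × 10²³ × 1.719 × 10^-22) = 5.540 g/cm³ = 5540 kg/m³.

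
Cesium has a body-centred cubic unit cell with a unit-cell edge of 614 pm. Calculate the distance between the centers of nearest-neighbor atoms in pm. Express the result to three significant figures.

In a BCC structure, atoms touch along the body diagonal, so √3·a = 4r; the nearest-neighbor distance equals 2r = 0.8660·a.
d = 0.8660 × 614 = 532 pm.

532 pm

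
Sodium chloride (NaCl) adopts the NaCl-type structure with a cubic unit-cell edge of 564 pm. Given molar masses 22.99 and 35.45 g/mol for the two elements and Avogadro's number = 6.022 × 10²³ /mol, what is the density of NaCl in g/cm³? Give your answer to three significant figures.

2.16 g/cm³

The NaCl-type structure contains Z = 4 formula units per cell; M(NaCl) = 22.99 + 35.45 = 58.44 g/mol.
a³ = (5.640 × 10^-8 cm)³ = 1.794 × 10^-22 cm³.
ρ = 4 × 58.44 / (6.022 × 10²³ × 1.794 × 10^-22) = 2.164 g/cm³.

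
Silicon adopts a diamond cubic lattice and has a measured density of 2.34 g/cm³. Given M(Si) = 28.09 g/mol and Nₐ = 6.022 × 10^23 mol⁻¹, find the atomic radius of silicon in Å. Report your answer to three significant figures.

For a diamond cubic cell (Z = 8), a³ = Z·M/(N_A·ρ) = 8 × 28.09 / (6.022 × 10²³ × 2.340) = 1.595 × 10^-22 cm³, so a = 5.423 × 10^-8 cm = 5.423 Å.
Nearest neighbors lie along the body diagonal with √3·a = 8r, so r = 0.2165 × a = 1.17 Å.

1.17 Å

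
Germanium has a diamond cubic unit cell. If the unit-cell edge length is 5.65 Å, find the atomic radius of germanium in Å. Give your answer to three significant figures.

1.22 Å

In a diamond cubic lattice, nearest neighbors lie along the body diagonal with √3·a = 8r.
r = √3·a/8 = 1.7321 × 5.65 / 8 = 1.22 Å.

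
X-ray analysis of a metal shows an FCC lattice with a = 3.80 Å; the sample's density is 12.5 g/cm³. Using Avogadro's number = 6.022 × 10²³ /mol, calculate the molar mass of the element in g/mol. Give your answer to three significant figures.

103 g/mol

An FCC cell has Z = 4 atoms; a = 3.800 × 10^-8 cm.
M = ρ·N_A·a³/Z = 12.5 × 6.022 × 10²³ × 5.487 × 10^-23 / 4 = 103 g/mol.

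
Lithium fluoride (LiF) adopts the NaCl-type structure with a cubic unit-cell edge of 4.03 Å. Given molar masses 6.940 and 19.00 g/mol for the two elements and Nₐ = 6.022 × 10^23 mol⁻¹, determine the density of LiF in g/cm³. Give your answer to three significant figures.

The NaCl-type structure contains Z = 4 formula units per cell; M(LiF) = 6.940 + 19.00 = 25.94 g/mol.
a³ = (4.030 × 10^-8 cm)³ = 6.545 × 10^-23 cm³.
ρ = 4 × 25.94 / (6.022 × 10²³ × 6.545 × 10^-23) = 2.633 g/cm³.

2.63 g/cm³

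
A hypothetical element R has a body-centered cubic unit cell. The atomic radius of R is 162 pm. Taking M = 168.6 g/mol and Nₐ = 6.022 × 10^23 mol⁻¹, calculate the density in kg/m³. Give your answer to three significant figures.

In a BCC lattice, atoms touch along the body diagonal, so √3·a = 4r, giving a = 374.1 pm = 3.741 × 10^-8 cm.
With Z = 2, ρ = Z·M/(N_A·a³) = 2 × 168.6 / (6.022 × 10²³ × 5.237 × 10^-23) = 10.69 g/cm³ = 10700 kg/m³.

10700 kg/m³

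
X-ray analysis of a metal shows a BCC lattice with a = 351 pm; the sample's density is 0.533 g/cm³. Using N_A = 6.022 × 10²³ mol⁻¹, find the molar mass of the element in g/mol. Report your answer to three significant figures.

A BCC cell has Z = 2 atoms; a = 3.510 × 10^-8 cm.
M = ρ·N_A·a³/Z = 0.533 × 6.022 × 10²³ × 4.324 × 10^-23 / 2 = 6.94 g/mol.

6.94 g/mol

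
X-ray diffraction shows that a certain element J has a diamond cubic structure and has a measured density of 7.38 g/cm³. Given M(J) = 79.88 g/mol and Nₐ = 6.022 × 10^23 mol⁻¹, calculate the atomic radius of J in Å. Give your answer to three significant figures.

For a diamond cubic cell (Z = 8), a³ = Z·M/(N_A·ρ) = 8 × 79.88 / (6.022 × 10²³ × 7.380) = 1.438 × 10^-22 cm³, so a = 5.239 × 10^-8 cm = 5.239 Å.
Nearest neighbors lie along the body diagonal with √3·a = 8r, so r = 0.2165 × a = 1.13 Å.

1.13 Å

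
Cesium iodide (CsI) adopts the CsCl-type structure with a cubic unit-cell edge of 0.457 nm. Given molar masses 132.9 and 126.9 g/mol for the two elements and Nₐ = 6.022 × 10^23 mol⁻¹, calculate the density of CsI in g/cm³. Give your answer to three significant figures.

4.52 g/cm³

The CsCl-type structure contains Z = 1 formula unit per cell; M(CsI) = 132.9 + 126.9 = 259.8 g/mol.
a³ = (4.570 × 10^-8 cm)³ = 9.544 × 10^-23 cm³.
ρ = 1 × 259.8 / (6.022 × 10²³ × 9.544 × 10^-23) = 4.520 g/cm³.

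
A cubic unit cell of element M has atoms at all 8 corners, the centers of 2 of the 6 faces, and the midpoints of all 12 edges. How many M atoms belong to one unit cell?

Corner atoms are shared by 8 cells (1/8 each), face atoms by 2 (1/2 each), edge atoms by 4 (1/4 each).
Net atoms = 8 × 1/8 + 2 × 1/2 + 12 × 1/4 = 1 + 1 + 3 = 5.

5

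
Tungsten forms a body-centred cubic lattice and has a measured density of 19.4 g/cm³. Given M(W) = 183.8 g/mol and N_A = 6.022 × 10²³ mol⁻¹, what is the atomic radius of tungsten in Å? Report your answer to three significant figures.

1.37 Å

For a BCC cell (Z = 2), a³ = Z·M/(N_A·ρ) = 2 × 183.8 / (6.022 × 10²³ × 19.40) = 3.147 × 10^-23 cm³, so a = 3.157 × 10^-8 cm = 3.157 Å.
Atoms touch along the body diagonal, so √3·a = 4r, so r = 0.4330 × a = 1.37 Å.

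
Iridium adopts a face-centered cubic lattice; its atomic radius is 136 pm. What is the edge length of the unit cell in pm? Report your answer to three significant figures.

385 pm

In an FCC lattice, atoms touch along the face diagonal, so √2·a = 4r.
a = 4r/√2 = 4 × 136 / 1.4142 = 385 pm.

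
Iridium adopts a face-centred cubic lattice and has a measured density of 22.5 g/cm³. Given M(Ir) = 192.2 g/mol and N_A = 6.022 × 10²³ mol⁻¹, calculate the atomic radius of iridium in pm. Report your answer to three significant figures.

136 pm

For an FCC cell (Z = 4), a³ = Z·M/(N_A·ρ) = 4 × 192.2 / (6.022 × 10²³ × 22.50) = 5.674 × 10^-23 cm³, so a = 3.843 × 10^-8 cm = 384.3 pm.
Atoms touch along the face diagonal, so √2·a = 4r, so r = 0.3536 × a = 136 pm.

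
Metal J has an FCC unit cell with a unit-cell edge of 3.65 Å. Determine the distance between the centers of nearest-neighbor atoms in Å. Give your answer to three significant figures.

2.58 Å

In an FCC structure, atoms touch along the face diagonal, so √2·a = 4r; the nearest-neighbor distance equals 2r = 0.7071·a.
d = 0.7071 × 3.65 = 2.58 Å.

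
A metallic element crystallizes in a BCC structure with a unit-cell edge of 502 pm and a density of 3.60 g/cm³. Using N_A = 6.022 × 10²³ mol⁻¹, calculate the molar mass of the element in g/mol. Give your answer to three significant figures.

137 g/mol

A BCC cell has Z = 2 atoms; a = 5.020 × 10^-8 cm.
M = ρ·N_A·a³/Z = 3.60 × 6.022 × 10²³ × 1.265 × 10^-22 / 2 = 137 g/mol.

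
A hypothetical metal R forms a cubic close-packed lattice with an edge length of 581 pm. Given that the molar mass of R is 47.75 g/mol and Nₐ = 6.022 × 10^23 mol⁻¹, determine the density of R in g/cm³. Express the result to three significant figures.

1.62 g/cm³

An FCC unit cell contains Z = 4 atoms.
Cell volume: a³ = (581 pm)³ = (5.810 × 10^-8 cm)³ = 1.961 × 10^-22 cm³.
ρ = Z·M/(N_A·a³) = 4 × 47.75 / (6.022 × 10²³ × 1.961 × 10^-22) = 1.617 g/cm³.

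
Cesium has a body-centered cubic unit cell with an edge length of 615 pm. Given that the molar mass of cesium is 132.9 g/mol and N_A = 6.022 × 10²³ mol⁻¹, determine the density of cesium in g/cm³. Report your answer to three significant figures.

A BCC unit cell contains Z = 2 atoms.
Cell volume: a³ = (615 pm)³ = (6.150 × 10^-8 cm)³ = 2.326 × 10^-22 cm³.
ρ = Z·M/(N_A·a³) = 2 × 132.9 / (6.022 × 10²³ × 2.326 × 10^-22) = 1.898 g/cm³.

1.90 g/cm³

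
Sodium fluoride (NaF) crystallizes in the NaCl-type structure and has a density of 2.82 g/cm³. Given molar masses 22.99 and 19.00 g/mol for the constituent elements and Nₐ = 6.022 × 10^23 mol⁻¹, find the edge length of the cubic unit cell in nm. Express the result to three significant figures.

0.462 nm

M(NaF) = 41.99 g/mol; Z = 4 formula units per cell.
a³ = Z·M/(N_A·ρ) = 4 × 41.99 / (6.022 × 10²³ × 2.82) = 9.890 × 10^-23 cm³, so a = 4.625 × 10^-8 cm = 0.462 nm.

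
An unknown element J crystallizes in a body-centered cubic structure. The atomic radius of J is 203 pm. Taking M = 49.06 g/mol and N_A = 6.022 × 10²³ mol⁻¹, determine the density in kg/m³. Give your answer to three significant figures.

1580 kg/m³

In a BCC lattice, atoms touch along the body diagonal, so √3·a = 4r, giving a = 468.8 pm = 4.688 × 10^-8 cm.
With Z = 2, ρ = Z·M/(N_A·a³) = 2 × 49.06 / (6.022 × 10²³ × 1.030 × 10^-22) = 1.581 g/cm³ = 1580 kg/m³.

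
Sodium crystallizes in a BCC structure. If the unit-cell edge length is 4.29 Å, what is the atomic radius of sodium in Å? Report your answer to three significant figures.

In a BCC lattice, atoms touch along the body diagonal, so √3·a = 4r.
r = √3·a/4 = 1.7321 × 4.29 / 4 = 1.86 Å.

1.86 Å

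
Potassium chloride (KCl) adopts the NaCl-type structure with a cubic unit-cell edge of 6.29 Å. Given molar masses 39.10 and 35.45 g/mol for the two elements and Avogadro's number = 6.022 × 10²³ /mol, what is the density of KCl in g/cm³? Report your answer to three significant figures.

1.99 g/cm³

The NaCl-type structure contains Z = 4 formula units per cell; M(KCl) = 39.10 + 35.45 = 74.55 g/mol.
a³ = (6.290 × 10^-8 cm)³ = 2.489 × 10^-22 cm³.
ρ = 4 × 74.55 / (6.022 × 10²³ × 2.489 × 10^-22) = 1.990 g/cm³.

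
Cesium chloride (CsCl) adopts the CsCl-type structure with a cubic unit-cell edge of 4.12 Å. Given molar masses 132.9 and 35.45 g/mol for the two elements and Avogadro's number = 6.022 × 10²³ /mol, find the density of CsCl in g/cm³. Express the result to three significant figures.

4.00 g/cm³

The CsCl-type structure contains Z = 1 formula unit per cell; M(CsCl) = 132.9 + 35.45 = 168.35 g/mol.
a³ = (4.120 × 10^-8 cm)³ = 6.993 × 10^-23 cm³.
ρ = 1 × 168.35 / (6.022 × 10²³ × 6.993 × 10^-23) = 3.997 g/cm³.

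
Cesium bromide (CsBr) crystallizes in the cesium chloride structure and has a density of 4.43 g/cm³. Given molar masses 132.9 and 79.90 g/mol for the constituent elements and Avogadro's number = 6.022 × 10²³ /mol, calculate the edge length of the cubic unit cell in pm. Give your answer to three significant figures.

430 pm

M(CsBr) = 212.8 g/mol; Z = 1 formula unit per cell.
a³ = Z·M/(N_A·ρ) = 1 × 212.8 / (6.022 × 10²³ × 4.43) = 7.977 × 10^-23 cm³, so a = 4.305 × 10^-8 cm = 430 pm.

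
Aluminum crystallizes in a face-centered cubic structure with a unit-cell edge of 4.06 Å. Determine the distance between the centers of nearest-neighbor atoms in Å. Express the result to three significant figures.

In an FCC structure, atoms touch along the face diagonal, so √2·a = 4r; the nearest-neighbor distance equals 2r = 0.7071·a.
d = 0.7071 × 4.06 = 2.87 Å.

2.87 Å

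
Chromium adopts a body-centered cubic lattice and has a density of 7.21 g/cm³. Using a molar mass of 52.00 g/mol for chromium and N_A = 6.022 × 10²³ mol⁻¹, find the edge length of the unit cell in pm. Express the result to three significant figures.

288 pm

With Z = 2 atoms per BCC cell, a³ = Z·M/(N_A·ρ) = 2 × 52.00 / (6.022 × 10²³ × 7.210 g/cm³) = 2.395 × 10^-23 cm³.
a = (2.395 × 10^-23)^(1/3) = 2.883 × 10^-8 cm = 288 pm.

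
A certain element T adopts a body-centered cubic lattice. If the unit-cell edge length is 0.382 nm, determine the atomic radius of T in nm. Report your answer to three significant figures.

In a BCC lattice, atoms touch along the body diagonal, so √3·a = 4r.
r = √3·a/4 = 1.7321 × 0.382 / 4 = 0.165 nm.

0.165 nm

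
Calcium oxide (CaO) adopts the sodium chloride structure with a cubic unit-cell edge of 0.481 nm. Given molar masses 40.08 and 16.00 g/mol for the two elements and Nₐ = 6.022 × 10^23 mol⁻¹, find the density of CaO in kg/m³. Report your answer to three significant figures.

The sodium chloride structure contains Z = 4 formula units per cell; M(CaO) = 40.08 + 16.00 = 56.08 g/mol.
a³ = (4.810 × 10^-8 cm)³ = 1.113 × 10^-22 cm³.
ρ = 4 × 56.08 / (6.022 × 10²³ × 1.113 × 10^-22) = 3.347 g/cm³ = 3350 kg/m³.

3350 kg/m³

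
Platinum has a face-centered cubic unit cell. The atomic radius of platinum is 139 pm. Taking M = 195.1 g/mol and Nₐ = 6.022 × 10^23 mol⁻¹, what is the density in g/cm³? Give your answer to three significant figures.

21.3 g/cm³

In an FCC lattice, atoms touch along the face diagonal, so √2·a = 4r, giving a = 393.2 pm = 3.932 × 10^-8 cm.
With Z = 4, ρ = Z·M/(N_A·a³) = 4 × 195.1 / (6.022 × 10²³ × 6.077 × 10^-23) = 21.33 g/cm³.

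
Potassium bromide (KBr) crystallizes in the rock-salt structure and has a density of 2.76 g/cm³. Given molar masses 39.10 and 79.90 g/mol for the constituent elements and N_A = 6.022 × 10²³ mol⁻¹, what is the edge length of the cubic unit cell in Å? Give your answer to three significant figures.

6.59 Å

M(KBr) = 119.0 g/mol; Z = 4 formula units per cell.
a³ = Z·M/(N_A·ρ) = 4 × 119.0 / (6.022 × 10²³ × 2.76) = 2.864 × 10^-22 cm³, so a = 6.592 × 10^-8 cm = 6.59 Å.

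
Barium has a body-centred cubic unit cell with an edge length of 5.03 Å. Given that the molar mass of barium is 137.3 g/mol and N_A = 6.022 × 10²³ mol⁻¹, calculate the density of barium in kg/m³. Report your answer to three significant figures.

A BCC unit cell contains Z = 2 atoms.
Cell volume: a³ = (5.03 Å)³ = (5.030 × 10^-8 cm)³ = 1.273 × 10^-22 cm³.
ρ = Z·M/(N_A·a³) = 2 × 137.3 / (6.022 × 10²³ × 1.273 × 10^-22) = 3.583 g/cm³ = 3580 kg/m³.

3580 kg/m³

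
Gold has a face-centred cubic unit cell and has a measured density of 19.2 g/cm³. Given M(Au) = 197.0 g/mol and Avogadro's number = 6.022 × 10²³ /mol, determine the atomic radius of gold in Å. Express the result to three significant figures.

For an FCC cell (Z = 4), a³ = Z·M/(N_A·ρ) = 4 × 197.0 / (6.022 × 10²³ × 19.20) = 6.815 × 10^-23 cm³, so a = 4.085 × 10^-8 cm = 4.085 Å.
Atoms touch along the face diagonal, so √2·a = 4r, so r = 0.3536 × a = 1.44 Å.

1.44 Å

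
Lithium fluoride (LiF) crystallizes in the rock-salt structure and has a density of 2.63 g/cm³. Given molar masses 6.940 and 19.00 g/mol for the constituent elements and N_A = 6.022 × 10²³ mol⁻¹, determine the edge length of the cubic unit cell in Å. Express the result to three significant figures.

M(LiF) = 25.94 g/mol; Z = 4 formula units per cell.
a³ = Z·M/(N_A·ρ) = 4 × 25.94 / (6.022 × 10²³ × 2.63) = 6.551 × 10^-23 cm³, so a = 4.031 × 10^-8 cm = 4.03 Å.

4.03 Å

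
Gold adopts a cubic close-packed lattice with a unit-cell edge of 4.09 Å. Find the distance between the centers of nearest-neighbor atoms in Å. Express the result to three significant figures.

2.89 Å

In an FCC structure, atoms touch along the face diagonal, so √2·a = 4r; the nearest-neighbor distance equals 2r = 0.7071·a.
d = 0.7071 × 4.09 = 2.89 Å.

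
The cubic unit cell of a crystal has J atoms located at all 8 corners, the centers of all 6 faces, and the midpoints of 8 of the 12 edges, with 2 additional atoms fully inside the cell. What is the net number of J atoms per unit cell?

Corner atoms are shared by 8 cells (1/8 each), face atoms by 2 (1/2 each), edge atoms by 4 (1/4 each), interior atoms are unshared.
Net atoms = 8 × 1/8 + 6 × 1/2 + 8 × 1/4 + 2 = 1 + 3 + 2 + 2 = 8.

8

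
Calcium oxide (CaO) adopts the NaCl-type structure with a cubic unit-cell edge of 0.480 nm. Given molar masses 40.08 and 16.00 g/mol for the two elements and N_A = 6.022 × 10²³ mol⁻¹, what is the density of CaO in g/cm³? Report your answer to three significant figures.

The NaCl-type structure contains Z = 4 formula units per cell; M(CaO) = 40.08 + 16.00 = 56.08 g/mol.
a³ = (4.800 × 10^-8 cm)³ = 1.106 × 10^-22 cm³.
ρ = 4 × 56.08 / (6.022 × 10²³ × 1.106 × 10^-22) = 3.368 g/cm³.

3.37 g/cm³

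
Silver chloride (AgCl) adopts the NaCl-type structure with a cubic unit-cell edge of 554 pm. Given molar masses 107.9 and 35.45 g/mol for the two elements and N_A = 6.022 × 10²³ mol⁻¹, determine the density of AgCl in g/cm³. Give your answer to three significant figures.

5.60 g/cm³

The NaCl-type structure contains Z = 4 formula units per cell; M(AgCl) = 107.9 + 35.45 = 143.35 g/mol.
a³ = (5.540 × 10^-8 cm)³ = 1.700 × 10^-22 cm³.
ρ = 4 × 143.35 / (6.022 × 10²³ × 1.700 × 10^-22) = 5.600 g/cm³.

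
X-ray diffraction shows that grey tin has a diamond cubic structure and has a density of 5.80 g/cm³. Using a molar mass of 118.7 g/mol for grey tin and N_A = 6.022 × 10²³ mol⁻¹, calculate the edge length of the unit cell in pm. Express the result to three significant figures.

648 pm

With Z = 8 atoms per diamond cubic cell, a³ = Z·M/(N_A·ρ) = 8 × 118.7 / (6.022 × 10²³ × 5.800 g/cm³) = 2.719 × 10^-22 cm³.
a = (2.719 × 10^-22)^(1/3) = 6.478 × 10^-8 cm = 648 pm.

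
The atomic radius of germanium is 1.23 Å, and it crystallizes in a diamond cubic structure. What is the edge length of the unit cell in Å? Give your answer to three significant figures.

In a diamond cubic lattice, nearest neighbors lie along the body diagonal with √3·a = 8r.
a = 8r/√3 = 8 × 1.23 / 1.7321 = 5.68 Å.

5.68 Å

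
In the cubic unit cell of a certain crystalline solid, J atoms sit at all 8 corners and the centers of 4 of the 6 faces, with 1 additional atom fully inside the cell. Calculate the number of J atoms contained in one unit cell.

Corner atoms are shared by 8 cells (1/8 each), face atoms by 2 (1/2 each), interior atoms are unshared.
Net atoms = 8 × 1/8 + 4 × 1/2 + 1 = 1 + 2 + 1 = 4.

4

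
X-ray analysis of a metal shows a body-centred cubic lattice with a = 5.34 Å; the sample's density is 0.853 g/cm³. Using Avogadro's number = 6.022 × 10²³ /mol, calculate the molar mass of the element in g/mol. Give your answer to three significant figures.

A BCC cell has Z = 2 atoms; a = 5.340 × 10^-8 cm.
M = ρ·N_A·a³/Z = 0.853 × 6.022 × 10²³ × 1.523 × 10^-22 / 2 = 39.1 g/mol.

39.1 g/mol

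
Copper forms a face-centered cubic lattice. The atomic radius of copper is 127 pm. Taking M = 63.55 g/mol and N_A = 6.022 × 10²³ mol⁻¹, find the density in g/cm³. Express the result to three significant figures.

In an FCC lattice, atoms touch along the face diagonal, so √2·a = 4r, giving a = 359.2 pm = 3.592 × 10^-8 cm.
With Z = 4, ρ = Z·M/(N_A·a³) = 4 × 63.55 / (6.022 × 10²³ × 4.635 × 10^-23) = 9.107 g/cm³.

9.11 g/cm³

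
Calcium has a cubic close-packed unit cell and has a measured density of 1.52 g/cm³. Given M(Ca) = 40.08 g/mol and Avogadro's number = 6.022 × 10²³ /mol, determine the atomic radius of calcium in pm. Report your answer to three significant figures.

For an FCC cell (Z = 4), a³ = Z·M/(N_A·ρ) = 4 × 40.08 / (6.022 × 10²³ × 1.520) = 1.751 × 10^-22 cm³, so a = 5.595 × 10^-8 cm = 559.5 pm.
Atoms touch along the face diagonal, so √2·a = 4r, so r = 0.3536 × a = 198 pm.

198 pm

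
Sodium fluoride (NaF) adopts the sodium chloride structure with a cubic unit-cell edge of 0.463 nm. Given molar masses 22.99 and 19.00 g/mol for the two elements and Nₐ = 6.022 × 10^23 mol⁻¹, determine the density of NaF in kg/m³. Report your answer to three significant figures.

The sodium chloride structure contains Z = 4 formula units per cell; M(NaF) = 22.99 + 19.00 = 41.99 g/mol.
a³ = (4.630 × 10^-8 cm)³ = 9.925 × 10^-23 cm³.
ρ = 4 × 41.99 / (6.022 × 10²³ × 9.925 × 10^-23) = 2.810 g/cm³ = 2810 kg/m³.

2810 kg/m³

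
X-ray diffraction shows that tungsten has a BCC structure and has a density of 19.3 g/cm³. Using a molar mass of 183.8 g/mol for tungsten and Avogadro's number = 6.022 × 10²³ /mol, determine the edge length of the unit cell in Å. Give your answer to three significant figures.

3.16 Å

With Z = 2 atoms per BCC cell, a³ = Z·M/(N_A·ρ) = 2 × 183.8 / (6.022 × 10²³ × 19.30 g/cm³) = 3.163 × 10^-23 cm³.
a = (3.163 × 10^-23)^(1/3) = 3.162 × 10^-8 cm = 3.16 Å.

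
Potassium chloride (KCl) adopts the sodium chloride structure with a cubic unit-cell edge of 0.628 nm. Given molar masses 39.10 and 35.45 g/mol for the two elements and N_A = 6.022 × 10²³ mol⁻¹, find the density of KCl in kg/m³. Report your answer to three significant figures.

The sodium chloride structure contains Z = 4 formula units per cell; M(KCl) = 39.10 + 35.45 = 74.55 g/mol.
a³ = (6.280 × 10^-8 cm)³ = 2.477 × 10^-22 cm³.
ρ = 4 × 74.55 / (6.022 × 10²³ × 2.477 × 10^-22) = 1.999 g/cm³ = 2000 kg/m³.

2000 kg/m³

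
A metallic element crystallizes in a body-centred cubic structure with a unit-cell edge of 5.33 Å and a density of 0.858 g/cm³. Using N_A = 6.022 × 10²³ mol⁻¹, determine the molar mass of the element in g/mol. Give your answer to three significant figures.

A BCC cell has Z = 2 atoms; a = 5.330 × 10^-8 cm.
M = ρ·N_A·a³/Z = 0.858 × 6.022 × 10²³ × 1.514 × 10^-22 / 2 = 39.1 g/mol.

39.1 g/mol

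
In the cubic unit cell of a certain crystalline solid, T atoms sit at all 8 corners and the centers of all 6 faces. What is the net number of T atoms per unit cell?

Corner atoms are shared by 8 cells (1/8 each), face atoms by 2 (1/2 each).
Net atoms = 8 × 1/8 + 6 × 1/2 = 1 + 3 = 4.

4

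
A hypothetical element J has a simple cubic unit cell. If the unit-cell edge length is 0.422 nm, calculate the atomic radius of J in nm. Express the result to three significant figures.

0.211 nm

In a simple cubic lattice, atoms touch along the cell edge, so a = 2r.
r = a/2 = 0.422/2 = 0.211 nm.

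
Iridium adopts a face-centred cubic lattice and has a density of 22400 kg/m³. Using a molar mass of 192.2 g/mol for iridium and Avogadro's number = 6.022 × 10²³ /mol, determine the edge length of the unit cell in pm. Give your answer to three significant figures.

With Z = 4 atoms per FCC cell, a³ = Z·M/(N_A·ρ) = 4 × 192.2 / (6.022 × 10²³ × 22.40 g/cm³) = 5.699 × 10^-23 cm³.
a = (5.699 × 10^-23)^(1/3) = 3.848 × 10^-8 cm = 385 pm.

385 pm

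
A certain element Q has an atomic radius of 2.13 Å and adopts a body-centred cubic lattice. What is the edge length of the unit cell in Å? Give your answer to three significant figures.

In a BCC lattice, atoms touch along the body diagonal, so √3·a = 4r.
a = 4r/√3 = 4 × 2.13 / 1.7321 = 4.92 Å.

4.92 Å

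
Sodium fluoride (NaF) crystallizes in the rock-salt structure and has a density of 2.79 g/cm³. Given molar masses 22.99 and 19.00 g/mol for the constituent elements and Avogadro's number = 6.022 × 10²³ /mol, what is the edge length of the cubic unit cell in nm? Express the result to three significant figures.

M(NaF) = 41.99 g/mol; Z = 4 formula units per cell.
a³ = Z·M/(N_A·ρ) = 4 × 41.99 / (6.022 × 10²³ × 2.79) = 9.997 × 10^-23 cm³, so a = 4.641 × 10^-8 cm = 0.464 nm.

0.464 nm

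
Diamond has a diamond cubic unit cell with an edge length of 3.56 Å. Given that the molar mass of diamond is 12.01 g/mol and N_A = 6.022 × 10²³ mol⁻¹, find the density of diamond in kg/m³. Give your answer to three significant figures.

A diamond cubic unit cell contains Z = 8 atoms.
Cell volume: a³ = (3.56 Å)³ = (3.560 × 10^-8 cm)³ = 4.512 × 10^-23 cm³.
ρ = Z·M/(N_A·a³) = 8 × 12.01 / (6.022 × 10²³ × 4.512 × 10^-23) = 3.536 g/cm³ = 3540 kg/m³.

3540 kg/m³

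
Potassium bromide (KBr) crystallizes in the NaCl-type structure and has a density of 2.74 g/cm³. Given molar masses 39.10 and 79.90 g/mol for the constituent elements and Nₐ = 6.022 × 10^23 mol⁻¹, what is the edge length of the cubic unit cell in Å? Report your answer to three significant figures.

M(KBr) = 119.0 g/mol; Z = 4 formula units per cell.
a³ = Z·M/(N_A·ρ) = 4 × 119.0 / (6.022 × 10²³ × 2.74) = 2.885 × 10^-22 cm³, so a = 6.608 × 10^-8 cm = 6.61 Å.

6.61 Å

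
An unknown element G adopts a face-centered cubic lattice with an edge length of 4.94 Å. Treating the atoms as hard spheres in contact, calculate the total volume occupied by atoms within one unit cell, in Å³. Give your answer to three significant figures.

In an FCC lattice atoms touch along the face diagonal, so √2·a = 4r, so r = 0.3536a = 1.747 Å.
V_atoms = Z × (4/3)πr³ = 4 × (4/3)π × (1.747)³ = 89.3 Å³.

89.3 Å³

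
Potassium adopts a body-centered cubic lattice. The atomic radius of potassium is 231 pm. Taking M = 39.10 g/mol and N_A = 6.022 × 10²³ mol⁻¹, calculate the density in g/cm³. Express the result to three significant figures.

In a BCC lattice, atoms touch along the body diagonal, so √3·a = 4r, giving a = 533.5 pm = 5.335 × 10^-8 cm.
With Z = 2, ρ = Z·M/(N_A·a³) = 2 × 39.10 / (6.022 × 10²³ × 1.518 × 10^-22) = 0.8553 g/cm³.

0.855 g/cm³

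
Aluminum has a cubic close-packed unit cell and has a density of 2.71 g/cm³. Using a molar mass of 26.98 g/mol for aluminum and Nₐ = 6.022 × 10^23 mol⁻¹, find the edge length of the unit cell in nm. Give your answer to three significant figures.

0.404 nm

With Z = 4 atoms per FCC cell, a³ = Z·M/(N_A·ρ) = 4 × 26.98 / (6.022 × 10²³ × 2.710 g/cm³) = 6.613 × 10^-23 cm³.
a = (6.613 × 10^-23)^(1/3) = 4.044 × 10^-8 cm = 0.404 nm.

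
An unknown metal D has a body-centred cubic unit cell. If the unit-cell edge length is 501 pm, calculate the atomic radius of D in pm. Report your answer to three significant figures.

In a BCC lattice, atoms touch along the body diagonal, so √3·a = 4r.
r = √3·a/4 = 1.7321 × 501 / 4 = 217 pm.

217 pm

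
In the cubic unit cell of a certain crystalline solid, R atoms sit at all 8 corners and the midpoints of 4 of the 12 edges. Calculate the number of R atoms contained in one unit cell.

2

Corner atoms are shared by 8 cells (1/8 each), edge atoms by 4 (1/4 each).
Net atoms = 8 × 1/8 + 4 × 1/4 = 1 + 1 = 2.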